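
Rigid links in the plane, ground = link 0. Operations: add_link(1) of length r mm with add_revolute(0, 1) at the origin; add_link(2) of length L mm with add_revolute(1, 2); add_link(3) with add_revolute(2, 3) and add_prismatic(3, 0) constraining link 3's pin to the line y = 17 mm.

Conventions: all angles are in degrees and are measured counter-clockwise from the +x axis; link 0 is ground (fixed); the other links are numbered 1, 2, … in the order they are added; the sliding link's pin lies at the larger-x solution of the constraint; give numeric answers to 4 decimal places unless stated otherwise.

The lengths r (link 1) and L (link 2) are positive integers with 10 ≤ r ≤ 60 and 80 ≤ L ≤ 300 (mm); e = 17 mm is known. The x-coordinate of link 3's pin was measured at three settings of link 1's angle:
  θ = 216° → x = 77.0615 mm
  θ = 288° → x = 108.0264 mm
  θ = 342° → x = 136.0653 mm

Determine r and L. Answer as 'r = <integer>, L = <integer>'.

constraint per measurement: (x − r cos θ)² + (r sin θ − e)² = L²
subtracting the θ₁ and θ₂ equations cancels the r² and L² terms:
r = (x₁² − x₂²) / (2[(x₁cos θ₁ + e sin θ₁) − (x₂cos θ₂ + e sin θ₂)]) = 32.0000 → r = 32
L² = (x₁ − r cos θ₁)² + (r sin θ₁ − e)² = 11881.0052 → L = 109.0000 → L = 109
check at θ₃=342°: x = 136.0653 (printed 136.0653) ✓

r = 32, L = 109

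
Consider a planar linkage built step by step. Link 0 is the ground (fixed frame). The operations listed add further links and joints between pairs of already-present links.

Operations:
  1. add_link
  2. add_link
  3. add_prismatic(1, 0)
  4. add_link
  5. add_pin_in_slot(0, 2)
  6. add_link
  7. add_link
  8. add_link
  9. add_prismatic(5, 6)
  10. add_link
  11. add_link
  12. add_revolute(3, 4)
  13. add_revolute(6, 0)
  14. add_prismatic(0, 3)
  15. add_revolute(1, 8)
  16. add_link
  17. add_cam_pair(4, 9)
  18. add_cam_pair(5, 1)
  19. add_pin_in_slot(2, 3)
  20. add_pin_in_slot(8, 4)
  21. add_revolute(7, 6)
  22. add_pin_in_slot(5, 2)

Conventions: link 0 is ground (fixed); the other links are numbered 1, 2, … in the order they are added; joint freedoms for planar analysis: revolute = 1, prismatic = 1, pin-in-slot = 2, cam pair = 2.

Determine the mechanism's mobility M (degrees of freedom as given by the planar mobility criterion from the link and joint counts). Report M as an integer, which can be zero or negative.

(L,J1,J2)=(1,0,0); link0 fixed
link1: (2,0,0)
link2: (3,0,0)
P 1-0 [J1]: (3,1,0)
link3: (4,1,0)
PS 0-2 [J2]: (4,1,1)
link4: (5,1,1)
link5: (6,1,1)
link6: (7,1,1)
P 5-6 [J1]: (7,2,1)
link7: (8,2,1)
link8: (9,2,1)
R 3-4 [J1]: (9,3,1)
R 6-0 [J1]: (9,4,1)
P 0-3 [J1]: (9,5,1)
R 1-8 [J1]: (9,6,1)
link9: (10,6,1)
C 4-9 [J2]: (10,6,2)
C 5-1 [J2]: (10,6,3)
PS 2-3 [J2]: (10,6,4)
PS 8-4 [J2]: (10,6,5)
R 7-6 [J1]: (10,7,5)
PS 5-2 [J2]: (10,7,6)
Grübler: 3·9 − 2·7 − 6 = 7

M = 7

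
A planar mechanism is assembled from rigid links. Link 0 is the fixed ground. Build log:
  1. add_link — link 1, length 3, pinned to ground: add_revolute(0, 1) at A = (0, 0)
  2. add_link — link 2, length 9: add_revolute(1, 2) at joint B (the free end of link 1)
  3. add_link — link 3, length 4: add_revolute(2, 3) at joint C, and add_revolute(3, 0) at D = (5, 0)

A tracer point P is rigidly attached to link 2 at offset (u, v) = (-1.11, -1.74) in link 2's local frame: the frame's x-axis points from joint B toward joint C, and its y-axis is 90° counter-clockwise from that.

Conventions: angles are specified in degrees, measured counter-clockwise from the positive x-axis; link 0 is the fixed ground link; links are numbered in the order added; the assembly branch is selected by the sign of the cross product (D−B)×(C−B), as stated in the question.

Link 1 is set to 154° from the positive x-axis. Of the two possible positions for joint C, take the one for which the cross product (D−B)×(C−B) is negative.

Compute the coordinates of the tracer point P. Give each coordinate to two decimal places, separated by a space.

A=(0,0), D=(5.00,0)
B = A + 3.00·(cos154°, sin154°) = (-2.6964, 1.3151)
|BD| = 7.8079
circle(B,9.00) ∩ circle(D,4.00): a=8.0664, h=3.9916
  candidates: C₊=(5.9271,3.8911) cross=31.166; C₋=(4.5824,-3.9781) cross=-31.166
  branch - wants cross < 0 → take C=(4.5824,-3.9781) (cross=-31.166)
ex = (C−B)/|BC| = (0.8088,-0.5881); ey = (0.5881,0.8088)
P = B + -1.11·ex + -1.74·ey = (-4.6175,0.5607)

-4.62 0.56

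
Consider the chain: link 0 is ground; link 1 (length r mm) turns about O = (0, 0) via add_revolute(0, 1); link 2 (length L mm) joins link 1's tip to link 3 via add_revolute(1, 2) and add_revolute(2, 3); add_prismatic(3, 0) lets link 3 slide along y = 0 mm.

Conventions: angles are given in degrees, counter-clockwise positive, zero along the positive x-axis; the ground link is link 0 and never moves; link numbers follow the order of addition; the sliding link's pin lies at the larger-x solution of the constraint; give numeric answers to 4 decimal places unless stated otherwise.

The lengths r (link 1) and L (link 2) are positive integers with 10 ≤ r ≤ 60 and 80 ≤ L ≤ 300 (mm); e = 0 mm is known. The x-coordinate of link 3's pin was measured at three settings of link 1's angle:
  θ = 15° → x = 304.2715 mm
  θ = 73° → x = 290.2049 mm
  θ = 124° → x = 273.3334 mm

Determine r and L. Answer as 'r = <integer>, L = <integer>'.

constraint per measurement: (x − r cos θ)² + (r sin θ − e)² = L²
subtracting the θ₁ and θ₂ equations cancels the r² and L² terms:
r = (x₁² − x₂²) / (2[(x₁cos θ₁ + e sin θ₁) − (x₂cos θ₂ + e sin θ₂)]) = 20.0001 → r = 20
L² = (x₁ − r cos θ₁)² + (r sin θ₁ − e)² = 81224.9977 → L = 285.0000 → L = 285
check at θ₃=124°: x = 273.3334 (printed 273.3334) ✓

r = 20, L = 285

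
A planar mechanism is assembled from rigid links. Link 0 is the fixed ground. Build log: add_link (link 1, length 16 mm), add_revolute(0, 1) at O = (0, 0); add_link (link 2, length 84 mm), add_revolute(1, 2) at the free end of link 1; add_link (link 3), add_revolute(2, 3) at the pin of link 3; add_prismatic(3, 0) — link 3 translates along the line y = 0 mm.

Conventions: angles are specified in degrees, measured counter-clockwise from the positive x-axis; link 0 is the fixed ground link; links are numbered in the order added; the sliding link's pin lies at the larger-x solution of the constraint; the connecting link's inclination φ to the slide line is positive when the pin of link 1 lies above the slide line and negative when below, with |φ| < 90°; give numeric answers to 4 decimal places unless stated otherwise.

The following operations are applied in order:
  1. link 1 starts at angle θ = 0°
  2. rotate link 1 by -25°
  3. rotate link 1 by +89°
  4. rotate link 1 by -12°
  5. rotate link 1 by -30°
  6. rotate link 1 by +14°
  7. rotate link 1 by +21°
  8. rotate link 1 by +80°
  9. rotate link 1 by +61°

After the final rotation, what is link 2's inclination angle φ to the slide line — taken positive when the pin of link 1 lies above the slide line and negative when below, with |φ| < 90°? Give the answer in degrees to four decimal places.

geometry: r = 16 mm, L = 84 mm, e = 0 mm; θ starts at 0°
rotate link 1 by -25°: θ ← 0° -25° = -25°
rotate link 1 by +89°: θ ← -25° +89° = 64°
rotate link 1 by -12°: θ ← 64° -12° = 52°
rotate link 1 by -30°: θ ← 52° -30° = 22°
rotate link 1 by +14°: θ ← 22° +14° = 36°
rotate link 1 by +21°: θ ← 36° +21° = 57°
rotate link 1 by +80°: θ ← 57° +80° = 137°
rotate link 1 by +61°: θ ← 137° +61° = 198°
h = r sin θ − e = -4.944272 − 0 = -4.944272
sin φ = h / L = -4.944272 / 84 = -0.05886038
φ = arcsin(-0.05886038) = -3.374402°

-3.3744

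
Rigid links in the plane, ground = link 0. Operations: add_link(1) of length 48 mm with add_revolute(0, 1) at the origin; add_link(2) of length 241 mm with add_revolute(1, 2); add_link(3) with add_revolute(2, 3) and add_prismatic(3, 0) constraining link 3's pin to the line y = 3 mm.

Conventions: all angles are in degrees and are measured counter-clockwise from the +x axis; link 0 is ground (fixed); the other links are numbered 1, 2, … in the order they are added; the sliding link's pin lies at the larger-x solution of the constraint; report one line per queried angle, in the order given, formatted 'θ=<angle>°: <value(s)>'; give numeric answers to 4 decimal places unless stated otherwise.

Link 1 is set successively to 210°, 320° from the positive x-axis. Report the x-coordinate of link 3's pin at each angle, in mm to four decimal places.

geometry: r = 48 mm, L = 241 mm, e = 3 mm
θ=210°: crank pin P = (r cos θ, r sin θ) = (-41.569219, -24.000000)
θ=210°: h = r sin θ − e = -24.000000 − 3 = -27.000000
θ=210°: x = r cos θ + √(L² − h²) = -41.569219 + 239.482776 = 197.913557
θ=320°: crank pin P = (r cos θ, r sin θ) = (36.770133, -30.853805)
θ=320°: h = r sin θ − e = -30.853805 − 3 = -33.853805
θ=320°: x = r cos θ + √(L² − h²) = 36.770133 + 238.610393 = 275.380527

θ=210°: 197.9136
θ=320°: 275.3805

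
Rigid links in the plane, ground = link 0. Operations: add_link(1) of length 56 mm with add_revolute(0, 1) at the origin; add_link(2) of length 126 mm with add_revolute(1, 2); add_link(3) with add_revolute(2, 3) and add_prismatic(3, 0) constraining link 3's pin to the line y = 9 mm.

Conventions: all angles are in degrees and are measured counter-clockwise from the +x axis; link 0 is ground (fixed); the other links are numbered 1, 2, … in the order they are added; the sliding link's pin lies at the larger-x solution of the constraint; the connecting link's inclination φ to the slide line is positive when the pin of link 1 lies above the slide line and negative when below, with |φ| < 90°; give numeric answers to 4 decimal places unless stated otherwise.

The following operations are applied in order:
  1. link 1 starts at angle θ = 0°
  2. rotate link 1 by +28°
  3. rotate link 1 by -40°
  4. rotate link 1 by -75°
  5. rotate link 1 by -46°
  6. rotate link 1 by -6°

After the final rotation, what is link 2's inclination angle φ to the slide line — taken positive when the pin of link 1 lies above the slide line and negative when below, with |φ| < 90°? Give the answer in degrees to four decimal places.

geometry: r = 56 mm, L = 126 mm, e = 9 mm; θ starts at 0°
rotate link 1 by +28°: θ ← 0° +28° = 28°
rotate link 1 by -40°: θ ← 28° -40° = -12°
rotate link 1 by -75°: θ ← -12° -75° = -87°
rotate link 1 by -46°: θ ← -87° -46° = -133°
rotate link 1 by -6°: θ ← -133° -6° = -139°
h = r sin θ − e = -36.739306 − 9 = -45.739306
sin φ = h / L = -45.739306 / 126 = -0.36301036
φ = arcsin(-0.36301036) = -21.285188°

-21.2852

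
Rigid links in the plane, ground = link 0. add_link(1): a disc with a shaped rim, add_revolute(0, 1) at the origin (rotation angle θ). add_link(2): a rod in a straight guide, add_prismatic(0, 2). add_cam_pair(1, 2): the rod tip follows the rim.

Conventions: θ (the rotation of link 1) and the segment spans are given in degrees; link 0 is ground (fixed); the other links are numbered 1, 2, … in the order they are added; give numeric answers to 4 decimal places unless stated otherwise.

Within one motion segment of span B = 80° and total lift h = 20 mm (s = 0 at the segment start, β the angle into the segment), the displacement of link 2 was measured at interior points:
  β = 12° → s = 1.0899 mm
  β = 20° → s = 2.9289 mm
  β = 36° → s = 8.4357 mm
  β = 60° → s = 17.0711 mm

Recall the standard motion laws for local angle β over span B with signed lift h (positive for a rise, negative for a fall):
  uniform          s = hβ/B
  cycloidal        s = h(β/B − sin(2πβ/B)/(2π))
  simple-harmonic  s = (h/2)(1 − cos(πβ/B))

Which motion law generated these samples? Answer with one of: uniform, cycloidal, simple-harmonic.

candidates at β/B = r: uniform s = h·r (linear in β); cycloidal s = h·(r − sin(2πr)/(2π)); simple-harmonic s = (h/2)(1 − cos(πr))
β=12°: printed 1.0899 | uniform 3.0000, cycloidal 0.4248, simple-harmonic 1.0899
β=20°: printed 2.9289 | uniform 5.0000, cycloidal 1.8169, simple-harmonic 2.9289
β=36°: printed 8.4357 | uniform 9.0000, cycloidal 8.0164, simple-harmonic 8.4357
β=60°: printed 17.0711 | uniform 15.0000, cycloidal 18.1831, simple-harmonic 17.0711
only one law matches every sample → simple-harmonic

simple-harmonic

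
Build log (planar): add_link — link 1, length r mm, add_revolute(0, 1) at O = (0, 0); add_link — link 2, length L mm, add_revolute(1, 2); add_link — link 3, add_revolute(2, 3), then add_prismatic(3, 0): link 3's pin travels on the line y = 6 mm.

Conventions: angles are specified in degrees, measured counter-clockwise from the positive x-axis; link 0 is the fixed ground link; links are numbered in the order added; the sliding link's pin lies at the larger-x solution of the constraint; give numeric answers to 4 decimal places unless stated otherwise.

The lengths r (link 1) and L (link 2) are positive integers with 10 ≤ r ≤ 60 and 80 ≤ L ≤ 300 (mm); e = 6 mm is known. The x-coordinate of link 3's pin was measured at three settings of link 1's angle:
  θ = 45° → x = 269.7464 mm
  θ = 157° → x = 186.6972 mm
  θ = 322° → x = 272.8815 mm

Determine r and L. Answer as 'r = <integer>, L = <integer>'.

constraint per measurement: (x − r cos θ)² + (r sin θ − e)² = L²
subtracting the θ₁ and θ₂ equations cancels the r² and L² terms:
r = (x₁² − x₂²) / (2[(x₁cos θ₁ + e sin θ₁) − (x₂cos θ₂ + e sin θ₂)]) = 51.9999 → r = 52
L² = (x₁ − r cos θ₁)² + (r sin θ₁ − e)² = 55224.9768 → L = 235.0000 → L = 235
check at θ₃=322°: x = 272.8815 (printed 272.8815) ✓

r = 52, L = 235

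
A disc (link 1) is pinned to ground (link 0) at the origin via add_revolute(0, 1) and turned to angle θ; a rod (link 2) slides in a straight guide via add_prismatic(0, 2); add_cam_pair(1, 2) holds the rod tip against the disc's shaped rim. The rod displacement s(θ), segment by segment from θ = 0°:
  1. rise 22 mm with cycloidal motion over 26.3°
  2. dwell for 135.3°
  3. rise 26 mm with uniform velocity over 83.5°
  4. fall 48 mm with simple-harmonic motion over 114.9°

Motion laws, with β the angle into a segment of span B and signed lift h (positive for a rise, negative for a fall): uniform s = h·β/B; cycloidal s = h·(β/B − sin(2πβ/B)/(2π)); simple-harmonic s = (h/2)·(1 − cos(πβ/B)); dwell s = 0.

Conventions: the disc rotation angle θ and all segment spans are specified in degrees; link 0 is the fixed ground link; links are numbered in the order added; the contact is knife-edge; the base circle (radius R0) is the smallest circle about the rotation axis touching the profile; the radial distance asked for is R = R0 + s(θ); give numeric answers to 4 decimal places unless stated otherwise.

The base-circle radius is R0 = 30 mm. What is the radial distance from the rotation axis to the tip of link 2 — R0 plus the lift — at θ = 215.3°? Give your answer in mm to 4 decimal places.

segment 1 (0° to 26.3°, cycloidal, h = 22) is passed completely: s = 0.0000 + (22) = 22.0000
segment 2 (26.3° to 161.6°, dwell): s unchanged at 22.0000
θ = 215.3° falls in segment 3 (161.6° to 245.1°, uniform, h = 26): β = 215.3 − 161.6 = 53.7°, B = 83.5°; Δs = 26·53.7/83.5 = 16.7210; s = 22.0000 + 16.7210 = 38.7210
R = R0 + s = 30 + 38.7210 = 68.7210

68.7210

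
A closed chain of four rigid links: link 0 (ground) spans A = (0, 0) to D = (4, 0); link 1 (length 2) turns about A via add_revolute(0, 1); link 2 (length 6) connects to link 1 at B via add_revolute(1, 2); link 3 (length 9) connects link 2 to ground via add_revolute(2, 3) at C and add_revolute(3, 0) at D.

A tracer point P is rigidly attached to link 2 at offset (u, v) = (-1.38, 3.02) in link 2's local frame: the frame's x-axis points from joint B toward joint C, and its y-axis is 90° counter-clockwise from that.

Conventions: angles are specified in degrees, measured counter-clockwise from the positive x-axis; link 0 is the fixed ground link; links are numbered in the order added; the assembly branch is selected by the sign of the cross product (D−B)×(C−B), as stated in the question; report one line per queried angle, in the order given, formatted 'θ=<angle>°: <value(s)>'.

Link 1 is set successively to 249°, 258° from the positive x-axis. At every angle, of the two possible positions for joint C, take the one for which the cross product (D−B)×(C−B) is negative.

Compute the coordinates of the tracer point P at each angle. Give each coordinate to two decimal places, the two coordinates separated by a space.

A=(0,0), D=(4.00,0)
θ=249°: B = A + 2.00·(cos249°, sin249°) = (-0.7167, -1.8672)
θ=249°: |BD| = 5.0729
θ=249°: circle(B,6.00) ∩ circle(D,9.00): a=-1.8989, h=5.6916
θ=249°:   candidates: C₊=(-4.5773,2.7259) cross=28.873; C₋=(-0.3875,-7.8581) cross=-28.873
θ=249°:   branch - wants cross < 0 → take C=(-0.3875,-7.8581) (cross=-28.873)
θ=249°: ex = (C−B)/|BC| = (0.0549,-0.9985); ey = (0.9985,0.0549)
θ=249°: P = B + -1.38·ex + 3.02·ey = (2.2230,-0.3235)
θ=258°: B = A + 2.00·(cos258°, sin258°) = (-0.4158, -1.9563)
θ=258°: |BD| = 4.8298
θ=258°: circle(B,6.00) ∩ circle(D,9.00): a=-2.2437, h=5.5647
θ=258°:   candidates: C₊=(-4.7212,2.2226) cross=26.876; C₋=(-0.2133,-7.9529) cross=-26.876
θ=258°:   branch - wants cross < 0 → take C=(-0.2133,-7.9529) (cross=-26.876)
θ=258°: ex = (C−B)/|BC| = (0.0338,-0.9994); ey = (0.9994,0.0338)
θ=258°: P = B + -1.38·ex + 3.02·ey = (2.5559,-0.4751)

θ=249°: 2.22 -0.32
θ=258°: 2.56 -0.48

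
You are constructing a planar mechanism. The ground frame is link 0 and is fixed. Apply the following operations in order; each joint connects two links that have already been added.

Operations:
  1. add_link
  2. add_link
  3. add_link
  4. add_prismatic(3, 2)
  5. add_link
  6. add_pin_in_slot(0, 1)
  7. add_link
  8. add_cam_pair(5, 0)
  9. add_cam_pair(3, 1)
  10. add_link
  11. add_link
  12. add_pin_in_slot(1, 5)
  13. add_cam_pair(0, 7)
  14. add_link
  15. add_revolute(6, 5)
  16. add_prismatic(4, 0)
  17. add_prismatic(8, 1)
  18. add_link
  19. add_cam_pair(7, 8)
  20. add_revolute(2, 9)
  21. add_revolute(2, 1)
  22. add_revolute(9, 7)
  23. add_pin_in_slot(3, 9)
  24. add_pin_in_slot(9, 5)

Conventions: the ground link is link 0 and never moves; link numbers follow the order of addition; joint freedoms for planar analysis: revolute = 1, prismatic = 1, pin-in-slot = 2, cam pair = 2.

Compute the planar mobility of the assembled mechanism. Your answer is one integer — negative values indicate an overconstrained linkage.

link 0 = ground. State L|J1|J2 = 1|0|0
+link1  2|0|0
+link2  3|0|0
+link3  4|0|0
P(3,2) f=1→J1  4|1|0
+link4  5|1|0
PS(0,1) f=2→J2  5|1|1
+link5  6|1|1
C(5,0) f=2→J2  6|1|2
C(3,1) f=2→J2  6|1|3
+link6  7|1|3
+link7  8|1|3
PS(1,5) f=2→J2  8|1|4
C(0,7) f=2→J2  8|1|5
+link8  9|1|5
R(6,5) f=1→J1  9|2|5
P(4,0) f=1→J1  9|3|5
P(8,1) f=1→J1  9|4|5
+link9  10|4|5
C(7,8) f=2→J2  10|4|6
R(2,9) f=1→J1  10|5|6
R(2,1) f=1→J1  10|6|6
R(9,7) f=1→J1  10|7|6
PS(3,9) f=2→J2  10|7|7
PS(9,5) f=2→J2  10|7|8
M = 3(10−1)−2·7−8 = 27−14−8 = 5

M = 5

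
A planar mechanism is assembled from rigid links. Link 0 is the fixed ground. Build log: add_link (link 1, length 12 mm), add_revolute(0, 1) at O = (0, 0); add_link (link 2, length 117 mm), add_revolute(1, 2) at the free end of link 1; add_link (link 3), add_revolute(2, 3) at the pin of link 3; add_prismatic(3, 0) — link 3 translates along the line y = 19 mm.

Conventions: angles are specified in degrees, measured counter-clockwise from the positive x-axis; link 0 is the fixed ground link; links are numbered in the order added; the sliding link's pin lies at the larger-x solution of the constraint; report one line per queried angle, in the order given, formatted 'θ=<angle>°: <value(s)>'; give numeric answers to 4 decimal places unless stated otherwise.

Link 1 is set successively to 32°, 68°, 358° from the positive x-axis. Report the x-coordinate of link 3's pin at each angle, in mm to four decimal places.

geometry: r = 12 mm, L = 117 mm, e = 19 mm
θ=32°: crank pin P = (r cos θ, r sin θ) = (10.176577, 6.359031)
θ=32°: h = r sin θ − e = 6.359031 − 19 = -12.640969
θ=32°: x = r cos θ + √(L² − h²) = 10.176577 + 116.315115 = 126.491692
θ=68°: crank pin P = (r cos θ, r sin θ) = (4.495279, 11.126206)
θ=68°: h = r sin θ − e = 11.126206 − 19 = -7.873794
θ=68°: x = r cos θ + √(L² − h²) = 4.495279 + 116.734756 = 121.230036
θ=358°: crank pin P = (r cos θ, r sin θ) = (11.992690, -0.418794)
θ=358°: h = r sin θ − e = -0.418794 − 19 = -19.418794
θ=358°: x = r cos θ + √(L² − h²) = 11.992690 + 115.377253 = 127.369943

θ=32°: 126.4917
θ=68°: 121.2300
θ=358°: 127.3699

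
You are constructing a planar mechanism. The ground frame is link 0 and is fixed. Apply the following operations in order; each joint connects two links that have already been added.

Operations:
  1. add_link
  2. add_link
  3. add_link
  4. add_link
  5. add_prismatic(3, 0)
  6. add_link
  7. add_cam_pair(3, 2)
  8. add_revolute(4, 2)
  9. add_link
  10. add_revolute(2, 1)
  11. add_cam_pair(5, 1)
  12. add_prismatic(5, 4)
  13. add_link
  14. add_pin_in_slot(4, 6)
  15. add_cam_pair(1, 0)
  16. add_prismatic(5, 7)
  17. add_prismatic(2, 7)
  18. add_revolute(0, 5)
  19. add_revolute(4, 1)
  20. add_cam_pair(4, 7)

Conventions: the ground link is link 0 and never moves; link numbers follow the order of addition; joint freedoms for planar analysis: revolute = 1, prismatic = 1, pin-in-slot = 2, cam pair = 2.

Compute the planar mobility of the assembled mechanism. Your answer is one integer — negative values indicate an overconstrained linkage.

(L,J1,J2)=(1,0,0); link0 fixed
link1: (2,0,0)
link2: (3,0,0)
link3: (4,0,0)
link4: (5,0,0)
P 3-0 [J1]: (5,1,0)
link5: (6,1,0)
C 3-2 [J2]: (6,1,1)
R 4-2 [J1]: (6,2,1)
link6: (7,2,1)
R 2-1 [J1]: (7,3,1)
C 5-1 [J2]: (7,3,2)
P 5-4 [J1]: (7,4,2)
link7: (8,4,2)
PS 4-6 [J2]: (8,4,3)
C 1-0 [J2]: (8,4,4)
P 5-7 [J1]: (8,5,4)
P 2-7 [J1]: (8,6,4)
R 0-5 [J1]: (8,7,4)
R 4-1 [J1]: (8,8,4)
C 4-7 [J2]: (8,8,5)
Grübler: 3·7 − 2·8 − 5 = 0

M = 0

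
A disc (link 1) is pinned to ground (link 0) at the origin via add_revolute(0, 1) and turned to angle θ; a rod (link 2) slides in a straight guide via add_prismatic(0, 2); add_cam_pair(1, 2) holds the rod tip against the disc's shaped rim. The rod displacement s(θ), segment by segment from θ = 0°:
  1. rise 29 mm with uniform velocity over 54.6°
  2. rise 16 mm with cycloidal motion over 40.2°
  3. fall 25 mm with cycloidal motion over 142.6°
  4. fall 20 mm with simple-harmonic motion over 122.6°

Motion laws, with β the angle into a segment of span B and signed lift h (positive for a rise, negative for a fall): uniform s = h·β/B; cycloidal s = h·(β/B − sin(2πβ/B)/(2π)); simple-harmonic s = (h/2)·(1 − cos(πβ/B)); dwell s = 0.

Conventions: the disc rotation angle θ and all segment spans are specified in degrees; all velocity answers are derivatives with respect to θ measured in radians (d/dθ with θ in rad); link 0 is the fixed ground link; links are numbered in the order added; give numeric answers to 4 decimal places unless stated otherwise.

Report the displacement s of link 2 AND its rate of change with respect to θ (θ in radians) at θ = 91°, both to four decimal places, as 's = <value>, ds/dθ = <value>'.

segment 1 (0° to 54.6°, uniform, h = 29) is passed completely: s = 0.0000 + (29) = 29.0000
θ = 91° falls in segment 2 (54.6° to 94.8°, cycloidal, h = 16): β = 91 − 54.6 = 36.4°, B = 40.2°; Δs = 16·(0.9055 − sin(2π·0.9055)/(2π)) = 15.9126; s = 29.0000 + 15.9126 = 44.9126
velocity in seg [54.6°–94.8°] (cycloidal), θ in radians: β = 36.4° = 0.6353 rad, B = 40.2° = 0.7016 rad; ds/dθ = (h/B)(1 − cos(2πβ/B)) = (16/0.7016)(1 − cos(2π·0.9055)) = 3.905323 mm/rad

s = 44.9126, ds/dθ = 3.9053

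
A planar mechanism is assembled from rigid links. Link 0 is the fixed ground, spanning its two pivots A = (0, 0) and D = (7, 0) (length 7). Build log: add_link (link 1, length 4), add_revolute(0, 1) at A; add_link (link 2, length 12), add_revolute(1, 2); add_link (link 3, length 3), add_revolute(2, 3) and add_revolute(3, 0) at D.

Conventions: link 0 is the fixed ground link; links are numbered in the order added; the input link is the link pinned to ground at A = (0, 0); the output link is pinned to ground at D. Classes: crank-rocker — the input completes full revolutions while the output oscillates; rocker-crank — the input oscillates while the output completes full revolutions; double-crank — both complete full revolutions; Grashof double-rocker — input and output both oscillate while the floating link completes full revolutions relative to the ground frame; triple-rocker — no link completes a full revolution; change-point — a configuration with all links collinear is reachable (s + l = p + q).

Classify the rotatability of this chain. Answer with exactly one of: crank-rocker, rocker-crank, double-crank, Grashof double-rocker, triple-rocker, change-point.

lengths: ground=7, input=4, coupler=12, output=3
sorted: s=3 (shortest), l=12 (longest), p+q=11
s + l = 15 vs p + q = 11
s + l > p + q → non-Grashof → no link fully rotates → triple-rocker

triple-rocker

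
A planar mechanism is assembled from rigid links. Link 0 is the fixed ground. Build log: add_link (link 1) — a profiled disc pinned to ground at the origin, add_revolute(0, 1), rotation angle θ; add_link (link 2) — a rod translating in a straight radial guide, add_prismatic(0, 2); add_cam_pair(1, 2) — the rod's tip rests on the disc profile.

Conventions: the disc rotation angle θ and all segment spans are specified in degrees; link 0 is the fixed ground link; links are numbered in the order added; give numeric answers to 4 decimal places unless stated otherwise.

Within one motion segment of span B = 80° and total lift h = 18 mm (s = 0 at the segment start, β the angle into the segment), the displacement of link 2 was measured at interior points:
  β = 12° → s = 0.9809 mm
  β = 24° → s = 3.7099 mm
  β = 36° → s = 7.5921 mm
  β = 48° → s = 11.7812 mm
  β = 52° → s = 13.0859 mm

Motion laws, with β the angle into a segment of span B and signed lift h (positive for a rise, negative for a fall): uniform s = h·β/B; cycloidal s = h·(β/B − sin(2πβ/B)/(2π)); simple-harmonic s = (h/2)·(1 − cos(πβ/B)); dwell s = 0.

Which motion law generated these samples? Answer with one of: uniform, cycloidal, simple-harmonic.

candidates at β/B = r: uniform s = h·r (linear in β); cycloidal s = h·(r − sin(2πr)/(2π)); simple-harmonic s = (h/2)(1 − cos(πr))
β=12°: printed 0.9809 | uniform 2.7000, cycloidal 0.3823, simple-harmonic 0.9809
β=24°: printed 3.7099 | uniform 5.4000, cycloidal 2.6754, simple-harmonic 3.7099
β=36°: printed 7.5921 | uniform 8.1000, cycloidal 7.2147, simple-harmonic 7.5921
β=48°: printed 11.7812 | uniform 10.8000, cycloidal 12.4839, simple-harmonic 11.7812
β=52°: printed 13.0859 | uniform 11.7000, cycloidal 14.0177, simple-harmonic 13.0859
only one law matches every sample → simple-harmonic

simple-harmonic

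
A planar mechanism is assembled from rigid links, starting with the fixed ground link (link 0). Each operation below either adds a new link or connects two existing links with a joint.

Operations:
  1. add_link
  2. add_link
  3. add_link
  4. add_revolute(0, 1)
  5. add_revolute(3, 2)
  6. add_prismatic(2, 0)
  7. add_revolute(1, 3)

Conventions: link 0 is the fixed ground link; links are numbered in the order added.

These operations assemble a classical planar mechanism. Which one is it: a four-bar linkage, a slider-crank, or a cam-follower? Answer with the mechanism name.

links: 4 (incl. ground); joints: 3 revolute, 1 prismatic, 0 higher (cam) pair, forming one closed loop
4 links, 3 revolutes + 1 prismatic in one loop → slider-crank

slider-crank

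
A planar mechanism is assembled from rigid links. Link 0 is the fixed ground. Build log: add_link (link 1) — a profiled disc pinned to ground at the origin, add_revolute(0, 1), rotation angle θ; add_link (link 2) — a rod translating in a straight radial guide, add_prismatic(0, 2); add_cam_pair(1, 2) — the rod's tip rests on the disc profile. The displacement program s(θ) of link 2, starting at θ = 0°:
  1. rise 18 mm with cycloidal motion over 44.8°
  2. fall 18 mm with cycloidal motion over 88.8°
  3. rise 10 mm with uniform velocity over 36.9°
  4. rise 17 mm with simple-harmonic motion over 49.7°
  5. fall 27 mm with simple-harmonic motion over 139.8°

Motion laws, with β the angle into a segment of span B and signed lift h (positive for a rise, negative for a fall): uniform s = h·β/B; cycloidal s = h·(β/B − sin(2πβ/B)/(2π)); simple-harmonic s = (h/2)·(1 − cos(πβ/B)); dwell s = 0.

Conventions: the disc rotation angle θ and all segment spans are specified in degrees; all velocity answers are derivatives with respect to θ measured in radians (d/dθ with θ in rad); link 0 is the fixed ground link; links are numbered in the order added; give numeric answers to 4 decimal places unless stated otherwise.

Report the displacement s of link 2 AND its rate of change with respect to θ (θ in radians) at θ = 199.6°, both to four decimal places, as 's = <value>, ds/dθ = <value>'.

seg 1 [0°–44.8°] cycloidal, h=18: full span → s += 18 → s = 18.0000
seg 2 [44.8°–133.6°] cycloidal, h=-18: full span → s += -18 → s = 0.0000
seg 3 [133.6°–170.5°] uniform, h=10: full span → s += 10 → s = 10.0000
seg 4 [170.5°–220.2°] simple-harmonic, h=17: θ=199.6° here. β=29.1, B=49.7. 17/2·(1 − cos(π·0.5855)) = 10.7561 → s = 20.7561
velocity in seg [170.5°–220.2°] (simple-harmonic), θ in radians: β = 29.1° = 0.5079 rad, B = 49.7° = 0.8674 rad; ds/dθ = (πh/(2B)) sin(πβ/B) = (π·17/(2·0.8674)) sin(π·0.5855) = 29.680486 mm/rad

s = 20.7561, ds/dθ = 29.6805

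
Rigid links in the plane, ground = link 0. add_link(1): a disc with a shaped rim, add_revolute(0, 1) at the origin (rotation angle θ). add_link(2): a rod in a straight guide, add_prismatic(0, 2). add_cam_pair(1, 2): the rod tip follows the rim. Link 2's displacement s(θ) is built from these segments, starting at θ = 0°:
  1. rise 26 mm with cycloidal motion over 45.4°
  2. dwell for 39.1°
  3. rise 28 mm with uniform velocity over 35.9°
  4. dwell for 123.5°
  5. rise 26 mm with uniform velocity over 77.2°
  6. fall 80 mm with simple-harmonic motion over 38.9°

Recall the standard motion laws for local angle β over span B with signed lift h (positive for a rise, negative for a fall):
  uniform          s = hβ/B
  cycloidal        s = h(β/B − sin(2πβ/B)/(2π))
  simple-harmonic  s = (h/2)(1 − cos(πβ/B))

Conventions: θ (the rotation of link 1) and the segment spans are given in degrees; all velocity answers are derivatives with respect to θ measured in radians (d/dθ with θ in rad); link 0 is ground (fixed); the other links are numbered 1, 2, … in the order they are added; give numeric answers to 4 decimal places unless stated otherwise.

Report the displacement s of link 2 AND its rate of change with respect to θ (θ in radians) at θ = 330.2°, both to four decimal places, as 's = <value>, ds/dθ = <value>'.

segment 1 (0° to 45.4°, cycloidal, h = 26) is passed completely: s = 0.0000 + (26) = 26.0000
segment 2 (45.4° to 84.5°, dwell): s unchanged at 26.0000
segment 3 (84.5° to 120.4°, uniform, h = 28) is passed completely: s = 26.0000 + (28) = 54.0000
segment 4 (120.4° to 243.9°, dwell): s unchanged at 54.0000
segment 5 (243.9° to 321.1°, uniform, h = 26) is passed completely: s = 54.0000 + (26) = 80.0000
θ = 330.2° falls in segment 6 (321.1° to 360°, simple-harmonic, h = -80): β = 330.2 − 321.1 = 9.1°, B = 38.9°; Δs = -80/2·(1 − cos(π·0.2339)) = -10.3247; s = 80.0000 − 10.3247 = 69.6753
velocity in seg [321.1°–360°] (simple-harmonic), θ in radians: β = 9.1° = 0.1588 rad, B = 38.9° = 0.6789 rad; ds/dθ = (πh/(2B)) sin(πβ/B) = (π·(-80)/(2·0.6789)) sin(π·0.2339) = -124.108346 mm/rad

s = 69.6753, ds/dθ = -124.1083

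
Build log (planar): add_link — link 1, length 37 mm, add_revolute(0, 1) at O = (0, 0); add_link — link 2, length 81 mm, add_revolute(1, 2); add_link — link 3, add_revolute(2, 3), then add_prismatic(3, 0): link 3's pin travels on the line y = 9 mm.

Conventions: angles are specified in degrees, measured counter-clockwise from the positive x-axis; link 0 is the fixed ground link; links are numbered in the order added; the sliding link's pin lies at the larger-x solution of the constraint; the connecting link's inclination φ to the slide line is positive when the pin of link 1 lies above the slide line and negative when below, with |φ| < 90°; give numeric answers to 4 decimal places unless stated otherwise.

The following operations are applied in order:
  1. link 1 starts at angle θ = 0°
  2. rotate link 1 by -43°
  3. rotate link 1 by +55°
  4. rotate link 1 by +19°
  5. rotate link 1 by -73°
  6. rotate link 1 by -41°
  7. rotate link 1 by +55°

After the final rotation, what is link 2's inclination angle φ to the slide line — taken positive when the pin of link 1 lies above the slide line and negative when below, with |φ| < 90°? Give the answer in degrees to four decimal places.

geometry: r = 37 mm, L = 81 mm, e = 9 mm; θ starts at 0°
rotate link 1 by -43°: θ ← 0° -43° = -43°
rotate link 1 by +55°: θ ← -43° +55° = 12°
rotate link 1 by +19°: θ ← 12° +19° = 31°
rotate link 1 by -73°: θ ← 31° -73° = -42°
rotate link 1 by -41°: θ ← -42° -41° = -83°
rotate link 1 by +55°: θ ← -83° +55° = -28°
h = r sin θ − e = -17.370448 − 9 = -26.370448
sin φ = h / L = -26.370448 / 81 = -0.32556108
φ = arcsin(-0.32556108) = -18.999572°

-18.9996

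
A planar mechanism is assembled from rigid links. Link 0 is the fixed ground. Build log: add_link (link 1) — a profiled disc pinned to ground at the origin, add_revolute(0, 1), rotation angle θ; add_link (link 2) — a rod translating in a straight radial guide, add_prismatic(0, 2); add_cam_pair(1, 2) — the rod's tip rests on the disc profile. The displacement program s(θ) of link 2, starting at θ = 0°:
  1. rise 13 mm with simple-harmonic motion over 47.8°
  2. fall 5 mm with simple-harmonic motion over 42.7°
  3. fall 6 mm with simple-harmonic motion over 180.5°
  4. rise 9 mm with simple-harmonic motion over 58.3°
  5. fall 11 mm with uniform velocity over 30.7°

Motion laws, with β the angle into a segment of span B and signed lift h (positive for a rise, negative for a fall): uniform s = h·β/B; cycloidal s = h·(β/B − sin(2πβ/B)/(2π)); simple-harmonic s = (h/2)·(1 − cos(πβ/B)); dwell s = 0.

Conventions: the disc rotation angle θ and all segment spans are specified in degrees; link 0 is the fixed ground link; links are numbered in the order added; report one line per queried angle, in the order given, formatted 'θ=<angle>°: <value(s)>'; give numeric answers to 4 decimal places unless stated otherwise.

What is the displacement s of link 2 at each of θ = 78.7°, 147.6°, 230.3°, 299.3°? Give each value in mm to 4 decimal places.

seg 1 [0°–47.8°] simple-harmonic, h=13: full span → s += 13 → s = 13.0000
seg 2 [47.8°–90.5°] simple-harmonic, h=-5: θ=78.7° here. β=30.9, B=42.7. -5/2·(1 − cos(π·0.7237)) = -4.1156 → s = 8.8844
seg 2 [47.8°–90.5°] simple-harmonic, h=-5: full span → s += -5 → s = 8.0000
seg 3 [90.5°–271°] simple-harmonic, h=-6: θ=147.6° here. β=57.1, B=180.5. -6/2·(1 − cos(π·0.3163)) = -1.3635 → s = 6.6365
seg 3 [90.5°–271°] simple-harmonic, h=-6: θ=230.3° here. β=139.8, B=180.5. -6/2·(1 − cos(π·0.7745)) = -5.2782 → s = 2.7218
seg 3 [90.5°–271°] simple-harmonic, h=-6: full span → s += -6 → s = 2.0000
seg 4 [271°–329.3°] simple-harmonic, h=9: θ=299.3° here. β=28.3, B=58.3. 9/2·(1 − cos(π·0.4854)) = 4.2940 → s = 6.2940

θ=78.7°: 8.8844
θ=147.6°: 6.6365
θ=230.3°: 2.7218
θ=299.3°: 6.2940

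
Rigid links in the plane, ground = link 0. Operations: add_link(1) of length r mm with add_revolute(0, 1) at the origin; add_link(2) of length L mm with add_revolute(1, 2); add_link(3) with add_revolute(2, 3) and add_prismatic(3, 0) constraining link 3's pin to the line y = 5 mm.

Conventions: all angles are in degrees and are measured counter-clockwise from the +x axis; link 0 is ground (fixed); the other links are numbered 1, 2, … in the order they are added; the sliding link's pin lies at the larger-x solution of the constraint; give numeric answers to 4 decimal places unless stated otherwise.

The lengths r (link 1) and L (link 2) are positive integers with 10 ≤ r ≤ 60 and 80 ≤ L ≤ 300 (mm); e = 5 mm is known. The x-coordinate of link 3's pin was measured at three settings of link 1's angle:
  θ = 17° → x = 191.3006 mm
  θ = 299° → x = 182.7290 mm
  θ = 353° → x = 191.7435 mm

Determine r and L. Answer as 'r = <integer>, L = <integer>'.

constraint per measurement: (x − r cos θ)² + (r sin θ − e)² = L²
subtracting the θ₁ and θ₂ equations cancels the r² and L² terms:
r = (x₁² − x₂²) / (2[(x₁cos θ₁ + e sin θ₁) − (x₂cos θ₂ + e sin θ₂)]) = 16.0001 → r = 16
L² = (x₁ − r cos θ₁)² + (r sin θ₁ − e)² = 30976.0065 → L = 176.0000 → L = 176
check at θ₃=353°: x = 191.7435 (printed 191.7435) ✓

r = 16, L = 176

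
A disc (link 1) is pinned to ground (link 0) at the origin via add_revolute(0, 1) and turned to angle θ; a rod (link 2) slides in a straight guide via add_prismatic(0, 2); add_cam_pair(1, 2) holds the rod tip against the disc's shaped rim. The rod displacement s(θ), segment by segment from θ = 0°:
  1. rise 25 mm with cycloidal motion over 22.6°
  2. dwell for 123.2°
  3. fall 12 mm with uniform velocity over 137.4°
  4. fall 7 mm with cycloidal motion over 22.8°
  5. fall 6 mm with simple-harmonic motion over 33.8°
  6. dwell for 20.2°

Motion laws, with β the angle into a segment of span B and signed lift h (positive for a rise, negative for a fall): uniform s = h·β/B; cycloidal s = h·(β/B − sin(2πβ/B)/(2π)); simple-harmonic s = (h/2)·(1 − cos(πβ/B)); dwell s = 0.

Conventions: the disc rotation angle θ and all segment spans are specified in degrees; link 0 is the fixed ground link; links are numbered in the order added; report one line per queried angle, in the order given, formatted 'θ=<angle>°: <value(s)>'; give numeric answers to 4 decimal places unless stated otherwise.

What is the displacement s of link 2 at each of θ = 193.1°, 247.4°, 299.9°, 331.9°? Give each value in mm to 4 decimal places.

segment 1 (0° to 22.6°, cycloidal, h = 25) is passed completely: s = 0.0000 + (25) = 25.0000
segment 2 (22.6° to 145.8°, dwell): s unchanged at 25.0000
θ = 193.1° falls in segment 3 (145.8° to 283.2°, uniform, h = -12): β = 193.1 − 145.8 = 47.3°, B = 137.4°; Δs = -12·47.3/137.4 = -4.1310; s = 25.0000 − 4.1310 = 20.8690
θ = 247.4° falls in segment 3 (145.8° to 283.2°, uniform, h = -12): β = 247.4 − 145.8 = 101.6°, B = 137.4°; Δs = -12·101.6/137.4 = -8.8734; s = 25.0000 − 8.8734 = 16.1266
segment 3 (145.8° to 283.2°, uniform, h = -12) is passed completely: s = 25.0000 + (-12) = 13.0000
θ = 299.9° falls in segment 4 (283.2° to 306°, cycloidal, h = -7): β = 299.9 − 283.2 = 16.7°, B = 22.8°; Δs = -7·(0.7325 − sin(2π·0.7325)/(2π)) = -6.2345; s = 13.0000 − 6.2345 = 6.7655
segment 4 (283.2° to 306°, cycloidal, h = -7) is passed completely: s = 13.0000 + (-7) = 6.0000
θ = 331.9° falls in segment 5 (306° to 339.8°, simple-harmonic, h = -6): β = 331.9 − 306 = 25.9°, B = 33.8°; Δs = -6/2·(1 − cos(π·0.7663)) = -5.2269; s = 6.0000 − 5.2269 = 0.7731

θ=193.1°: 20.8690
θ=247.4°: 16.1266
θ=299.9°: 6.7655
θ=331.9°: 0.7731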